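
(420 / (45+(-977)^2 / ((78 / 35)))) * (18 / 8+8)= 67158 / 6682405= 0.01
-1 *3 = -3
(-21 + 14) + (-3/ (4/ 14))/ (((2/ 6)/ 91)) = -5747/ 2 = -2873.50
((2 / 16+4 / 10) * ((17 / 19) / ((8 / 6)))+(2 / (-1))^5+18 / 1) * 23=-954247 / 3040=-313.90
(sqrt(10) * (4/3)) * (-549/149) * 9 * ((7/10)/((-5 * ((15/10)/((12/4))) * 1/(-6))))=-276696 * sqrt(10)/3725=-234.90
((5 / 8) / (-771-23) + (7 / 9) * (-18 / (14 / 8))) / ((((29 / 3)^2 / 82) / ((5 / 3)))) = -11.70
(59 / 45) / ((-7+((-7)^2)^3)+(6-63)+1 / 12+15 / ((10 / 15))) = 0.00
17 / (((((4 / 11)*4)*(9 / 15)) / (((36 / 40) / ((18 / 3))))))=187 / 64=2.92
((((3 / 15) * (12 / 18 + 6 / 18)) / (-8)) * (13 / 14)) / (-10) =13 / 5600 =0.00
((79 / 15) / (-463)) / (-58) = 79 / 402810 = 0.00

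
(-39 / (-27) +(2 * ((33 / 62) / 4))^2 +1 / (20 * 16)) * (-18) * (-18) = 37821861 / 76880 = 491.96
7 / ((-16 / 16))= -7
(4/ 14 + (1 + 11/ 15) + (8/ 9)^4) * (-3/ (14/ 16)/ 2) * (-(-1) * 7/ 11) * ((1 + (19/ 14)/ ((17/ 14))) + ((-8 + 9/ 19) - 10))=191813264/ 4316895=44.43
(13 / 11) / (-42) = -0.03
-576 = -576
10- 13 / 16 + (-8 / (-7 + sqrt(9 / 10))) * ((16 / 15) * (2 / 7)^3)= 1024 * sqrt(10) / 824915 + 10426697 / 1131312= 9.22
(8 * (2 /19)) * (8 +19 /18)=1304 /171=7.63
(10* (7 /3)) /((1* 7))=10 /3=3.33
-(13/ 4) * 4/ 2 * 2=-13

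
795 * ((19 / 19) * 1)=795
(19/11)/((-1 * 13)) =-19/143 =-0.13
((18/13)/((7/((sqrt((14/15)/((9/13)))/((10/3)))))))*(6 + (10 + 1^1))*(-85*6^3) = -187272*sqrt(2730)/455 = -21505.16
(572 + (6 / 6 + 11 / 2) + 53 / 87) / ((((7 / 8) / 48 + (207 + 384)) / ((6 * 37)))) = 217.53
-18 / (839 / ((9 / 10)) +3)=-162 / 8417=-0.02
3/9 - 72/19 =-197/57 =-3.46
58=58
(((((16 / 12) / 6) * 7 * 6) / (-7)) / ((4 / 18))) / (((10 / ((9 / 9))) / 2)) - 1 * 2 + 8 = 24 / 5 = 4.80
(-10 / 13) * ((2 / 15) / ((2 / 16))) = -32 / 39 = -0.82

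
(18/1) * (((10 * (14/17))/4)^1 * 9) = 5670/17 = 333.53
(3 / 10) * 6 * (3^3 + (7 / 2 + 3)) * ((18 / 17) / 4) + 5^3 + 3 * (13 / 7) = 348749 / 2380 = 146.53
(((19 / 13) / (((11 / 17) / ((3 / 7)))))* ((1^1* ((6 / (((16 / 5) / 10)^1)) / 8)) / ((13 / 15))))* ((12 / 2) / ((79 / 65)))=16351875 / 1265264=12.92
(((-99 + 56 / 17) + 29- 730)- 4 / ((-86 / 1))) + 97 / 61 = -35452931 / 44591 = -795.07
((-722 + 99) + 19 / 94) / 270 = -2.31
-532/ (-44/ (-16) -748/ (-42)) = -44688/ 1727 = -25.88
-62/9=-6.89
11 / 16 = 0.69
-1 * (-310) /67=310 /67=4.63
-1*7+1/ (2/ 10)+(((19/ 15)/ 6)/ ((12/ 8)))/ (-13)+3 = 1736/ 1755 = 0.99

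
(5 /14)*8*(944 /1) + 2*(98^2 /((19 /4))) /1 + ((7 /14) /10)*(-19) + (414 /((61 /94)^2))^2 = 35843621292040433 /36829937060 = 973219.73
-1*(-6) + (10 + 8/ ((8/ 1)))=17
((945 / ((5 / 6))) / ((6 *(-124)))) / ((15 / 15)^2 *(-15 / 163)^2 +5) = -717363 / 2357240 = -0.30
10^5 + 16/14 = 700008/7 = 100001.14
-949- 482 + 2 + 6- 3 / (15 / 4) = -1423.80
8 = 8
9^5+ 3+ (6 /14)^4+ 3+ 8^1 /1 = 141810344 /2401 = 59063.03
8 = 8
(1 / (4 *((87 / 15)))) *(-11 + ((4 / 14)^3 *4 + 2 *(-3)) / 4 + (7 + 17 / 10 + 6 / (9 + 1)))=-1362 / 9947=-0.14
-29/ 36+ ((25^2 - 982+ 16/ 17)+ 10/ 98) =-10698589/ 29988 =-356.76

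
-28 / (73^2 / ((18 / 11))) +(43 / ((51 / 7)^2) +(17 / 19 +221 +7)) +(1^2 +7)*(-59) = -701927992510 / 2896892361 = -242.30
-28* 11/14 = -22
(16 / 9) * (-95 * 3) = -1520 / 3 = -506.67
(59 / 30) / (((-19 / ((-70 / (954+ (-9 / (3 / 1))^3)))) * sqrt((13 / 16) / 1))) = 1652 * sqrt(13) / 686907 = 0.01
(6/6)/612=0.00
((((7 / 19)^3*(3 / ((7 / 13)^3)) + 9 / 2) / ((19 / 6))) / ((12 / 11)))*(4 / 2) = 824043 / 260642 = 3.16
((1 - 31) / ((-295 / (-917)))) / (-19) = 5502 / 1121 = 4.91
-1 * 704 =-704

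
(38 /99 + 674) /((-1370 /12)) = -133528 /22605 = -5.91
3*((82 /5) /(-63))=-82 /105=-0.78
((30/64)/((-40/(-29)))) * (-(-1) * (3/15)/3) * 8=29/160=0.18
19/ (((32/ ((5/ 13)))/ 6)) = 285/ 208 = 1.37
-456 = -456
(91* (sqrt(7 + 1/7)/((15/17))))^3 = 151114054* sqrt(14)/27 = 20941370.98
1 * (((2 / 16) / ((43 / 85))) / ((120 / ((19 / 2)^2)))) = 0.19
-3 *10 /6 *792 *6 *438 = -10406880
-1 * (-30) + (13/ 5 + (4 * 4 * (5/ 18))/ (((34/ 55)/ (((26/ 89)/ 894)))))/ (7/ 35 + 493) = 450380589907/ 15010046334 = 30.01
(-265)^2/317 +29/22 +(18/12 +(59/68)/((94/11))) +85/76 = 95525650703/423489176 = 225.57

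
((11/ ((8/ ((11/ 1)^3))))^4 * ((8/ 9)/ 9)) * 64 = 45949729863572161/ 648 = 70910076949957.04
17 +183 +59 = 259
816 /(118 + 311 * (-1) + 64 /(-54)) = -22032 /5243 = -4.20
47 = 47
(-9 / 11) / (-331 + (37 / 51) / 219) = 100521 / 40665922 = 0.00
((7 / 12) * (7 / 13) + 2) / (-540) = -361 / 84240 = -0.00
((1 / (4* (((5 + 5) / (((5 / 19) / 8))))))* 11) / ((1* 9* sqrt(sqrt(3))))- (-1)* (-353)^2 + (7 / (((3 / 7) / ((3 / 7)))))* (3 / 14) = 11* 3^(3 / 4) / 32832 + 249221 / 2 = 124610.50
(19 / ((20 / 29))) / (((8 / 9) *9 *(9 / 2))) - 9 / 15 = 119 / 720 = 0.17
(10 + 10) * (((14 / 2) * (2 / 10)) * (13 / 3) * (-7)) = -2548 / 3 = -849.33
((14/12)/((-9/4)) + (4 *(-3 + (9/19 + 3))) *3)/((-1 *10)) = -265/513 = -0.52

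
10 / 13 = 0.77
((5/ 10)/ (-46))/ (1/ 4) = -1/ 23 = -0.04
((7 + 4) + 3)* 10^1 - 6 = 134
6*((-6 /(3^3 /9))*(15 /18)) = -10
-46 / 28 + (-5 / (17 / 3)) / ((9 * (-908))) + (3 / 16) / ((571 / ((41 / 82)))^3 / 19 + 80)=-186610099906553 / 113596222459776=-1.64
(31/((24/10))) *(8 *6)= 620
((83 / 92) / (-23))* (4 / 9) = -83 / 4761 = -0.02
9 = 9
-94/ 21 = -4.48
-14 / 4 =-7 / 2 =-3.50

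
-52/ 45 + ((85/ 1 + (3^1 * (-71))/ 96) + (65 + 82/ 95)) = 807059/ 5472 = 147.49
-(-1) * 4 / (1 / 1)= 4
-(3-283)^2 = -78400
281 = 281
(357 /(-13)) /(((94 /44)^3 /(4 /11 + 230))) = -875689584 /1349699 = -648.80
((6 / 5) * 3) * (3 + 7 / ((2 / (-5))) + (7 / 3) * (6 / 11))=-2619 / 55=-47.62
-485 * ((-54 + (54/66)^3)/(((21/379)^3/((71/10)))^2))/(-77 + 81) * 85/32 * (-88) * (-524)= 8504024996987911905638851465/6149748528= 1382824835563408245.05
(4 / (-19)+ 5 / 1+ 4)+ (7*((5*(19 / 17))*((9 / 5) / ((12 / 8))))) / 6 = 5366 / 323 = 16.61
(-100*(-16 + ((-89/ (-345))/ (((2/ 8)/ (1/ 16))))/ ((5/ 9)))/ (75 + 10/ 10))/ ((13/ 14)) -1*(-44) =755659/ 11362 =66.51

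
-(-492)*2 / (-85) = -984 / 85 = -11.58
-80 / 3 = -26.67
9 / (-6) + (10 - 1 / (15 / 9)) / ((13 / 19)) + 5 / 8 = 6689 / 520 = 12.86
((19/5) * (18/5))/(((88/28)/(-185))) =-44289/55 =-805.25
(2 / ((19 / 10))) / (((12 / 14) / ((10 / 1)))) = 700 / 57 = 12.28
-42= -42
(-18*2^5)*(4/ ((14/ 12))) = -13824/ 7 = -1974.86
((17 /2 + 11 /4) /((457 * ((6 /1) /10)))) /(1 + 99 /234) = 975 /33818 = 0.03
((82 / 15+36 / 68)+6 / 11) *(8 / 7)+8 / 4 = 186062 / 19635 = 9.48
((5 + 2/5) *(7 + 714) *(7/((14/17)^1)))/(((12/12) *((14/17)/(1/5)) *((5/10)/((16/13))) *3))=2143224/325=6594.54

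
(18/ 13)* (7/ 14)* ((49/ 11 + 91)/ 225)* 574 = 24108/ 143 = 168.59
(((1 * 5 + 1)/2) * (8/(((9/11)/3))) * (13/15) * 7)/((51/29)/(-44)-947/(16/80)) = -10218208/90628665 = -0.11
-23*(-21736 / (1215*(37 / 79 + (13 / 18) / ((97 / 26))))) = 957737066 / 1540755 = 621.60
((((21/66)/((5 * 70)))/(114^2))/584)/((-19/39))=-13/52874659200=-0.00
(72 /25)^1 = 72 /25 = 2.88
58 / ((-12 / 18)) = -87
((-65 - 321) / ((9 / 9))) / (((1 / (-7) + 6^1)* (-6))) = 1351 / 123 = 10.98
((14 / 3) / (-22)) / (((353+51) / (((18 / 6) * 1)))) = -7 / 4444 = -0.00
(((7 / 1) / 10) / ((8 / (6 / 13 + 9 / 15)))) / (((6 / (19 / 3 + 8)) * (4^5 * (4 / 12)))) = 6923 / 10649600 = 0.00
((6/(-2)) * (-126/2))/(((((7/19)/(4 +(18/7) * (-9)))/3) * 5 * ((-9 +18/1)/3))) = -68742/35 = -1964.06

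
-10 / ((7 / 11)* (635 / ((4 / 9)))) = -88 / 8001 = -0.01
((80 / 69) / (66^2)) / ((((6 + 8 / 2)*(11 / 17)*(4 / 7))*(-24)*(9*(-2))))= 119 / 714140064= 0.00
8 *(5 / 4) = 10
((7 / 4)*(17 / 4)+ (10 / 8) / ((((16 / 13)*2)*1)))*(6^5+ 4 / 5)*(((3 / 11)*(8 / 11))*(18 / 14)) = 266928939 / 16940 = 15757.32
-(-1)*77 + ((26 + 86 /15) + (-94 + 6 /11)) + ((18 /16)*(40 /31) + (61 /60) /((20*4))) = 27405121 /1636800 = 16.74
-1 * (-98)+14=112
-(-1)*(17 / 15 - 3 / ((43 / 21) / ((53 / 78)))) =2311 / 16770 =0.14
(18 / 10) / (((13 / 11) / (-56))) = -5544 / 65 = -85.29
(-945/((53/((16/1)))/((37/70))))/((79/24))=-45.81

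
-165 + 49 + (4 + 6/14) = -781/7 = -111.57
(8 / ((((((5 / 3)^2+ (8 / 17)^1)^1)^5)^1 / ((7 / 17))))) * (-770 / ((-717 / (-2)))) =-2893341163680 / 147905309506927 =-0.02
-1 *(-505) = 505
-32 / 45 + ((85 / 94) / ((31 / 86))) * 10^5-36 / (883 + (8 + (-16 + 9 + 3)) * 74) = 250857.19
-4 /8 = -1 /2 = -0.50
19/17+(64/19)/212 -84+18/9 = -1384353/17119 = -80.87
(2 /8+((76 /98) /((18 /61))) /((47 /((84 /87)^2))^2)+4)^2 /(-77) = -57170179822147680559441 /243596554737732603448272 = -0.23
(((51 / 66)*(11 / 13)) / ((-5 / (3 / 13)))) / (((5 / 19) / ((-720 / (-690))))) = -11628 / 97175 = -0.12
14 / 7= 2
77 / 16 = 4.81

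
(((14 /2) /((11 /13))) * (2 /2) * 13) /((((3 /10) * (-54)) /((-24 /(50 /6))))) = 9464 /495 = 19.12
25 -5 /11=270 /11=24.55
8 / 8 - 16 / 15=-1 / 15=-0.07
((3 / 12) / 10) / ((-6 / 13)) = -13 / 240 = -0.05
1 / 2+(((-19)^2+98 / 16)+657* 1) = 8197 / 8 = 1024.62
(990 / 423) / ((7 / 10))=1100 / 329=3.34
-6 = -6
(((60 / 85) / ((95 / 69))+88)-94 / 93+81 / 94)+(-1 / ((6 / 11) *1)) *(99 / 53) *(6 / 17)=65215591153 / 748271490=87.15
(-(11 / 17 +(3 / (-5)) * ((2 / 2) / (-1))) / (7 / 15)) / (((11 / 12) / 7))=-3816 / 187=-20.41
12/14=6/7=0.86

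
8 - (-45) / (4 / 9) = 437 / 4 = 109.25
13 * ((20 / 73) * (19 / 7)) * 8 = 39520 / 511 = 77.34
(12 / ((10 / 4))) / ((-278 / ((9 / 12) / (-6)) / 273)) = 819 / 1390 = 0.59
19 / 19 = 1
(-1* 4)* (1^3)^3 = -4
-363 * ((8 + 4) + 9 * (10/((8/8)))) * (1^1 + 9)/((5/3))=-222156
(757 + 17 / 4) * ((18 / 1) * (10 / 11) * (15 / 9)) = 228375 / 11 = 20761.36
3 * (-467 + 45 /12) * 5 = -6948.75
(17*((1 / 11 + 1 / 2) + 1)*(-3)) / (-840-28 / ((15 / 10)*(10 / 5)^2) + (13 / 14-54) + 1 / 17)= 637245 / 7050373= 0.09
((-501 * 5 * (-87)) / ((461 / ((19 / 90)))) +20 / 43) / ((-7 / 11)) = -43726881 / 277522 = -157.56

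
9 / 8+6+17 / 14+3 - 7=243 / 56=4.34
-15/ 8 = -1.88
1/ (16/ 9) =9/ 16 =0.56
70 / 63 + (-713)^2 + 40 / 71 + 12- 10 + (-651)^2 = 595658978 / 639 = 932173.67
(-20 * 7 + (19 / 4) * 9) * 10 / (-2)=1945 / 4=486.25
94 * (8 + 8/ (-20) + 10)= 8272/ 5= 1654.40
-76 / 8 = -19 / 2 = -9.50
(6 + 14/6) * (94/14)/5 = 235/21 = 11.19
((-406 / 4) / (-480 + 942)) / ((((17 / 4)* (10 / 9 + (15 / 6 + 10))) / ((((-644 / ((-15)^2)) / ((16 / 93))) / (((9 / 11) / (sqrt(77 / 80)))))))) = 20677* sqrt(385) / 5355000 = 0.08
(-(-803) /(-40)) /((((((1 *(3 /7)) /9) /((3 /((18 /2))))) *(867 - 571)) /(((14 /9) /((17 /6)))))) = -39347 /150960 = -0.26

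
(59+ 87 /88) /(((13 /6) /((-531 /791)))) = -8409447 /452452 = -18.59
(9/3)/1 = 3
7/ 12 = 0.58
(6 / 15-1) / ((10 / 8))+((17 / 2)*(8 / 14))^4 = 556.09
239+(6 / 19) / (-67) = 304241 / 1273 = 239.00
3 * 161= 483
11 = 11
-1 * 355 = -355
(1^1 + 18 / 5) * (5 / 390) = 23 / 390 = 0.06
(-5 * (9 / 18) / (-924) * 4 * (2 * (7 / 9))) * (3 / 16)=5 / 1584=0.00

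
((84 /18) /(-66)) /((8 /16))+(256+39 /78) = 50759 /198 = 256.36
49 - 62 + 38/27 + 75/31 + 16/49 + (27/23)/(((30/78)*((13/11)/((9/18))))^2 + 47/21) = -62169436939/7345469313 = -8.46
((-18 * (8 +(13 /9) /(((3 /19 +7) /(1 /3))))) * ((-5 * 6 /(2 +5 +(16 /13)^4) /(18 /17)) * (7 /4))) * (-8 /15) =-538403411 /1303182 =-413.15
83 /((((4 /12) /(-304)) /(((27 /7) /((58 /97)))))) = -99123912 /203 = -488295.13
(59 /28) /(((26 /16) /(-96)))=-124.48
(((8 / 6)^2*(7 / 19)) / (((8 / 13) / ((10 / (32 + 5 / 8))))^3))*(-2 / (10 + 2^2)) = -35152000 / 3040308351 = -0.01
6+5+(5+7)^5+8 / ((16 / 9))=497695 / 2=248847.50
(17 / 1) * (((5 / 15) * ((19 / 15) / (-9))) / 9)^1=-323 / 3645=-0.09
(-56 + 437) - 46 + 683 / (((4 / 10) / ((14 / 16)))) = 29265 / 16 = 1829.06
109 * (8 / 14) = 436 / 7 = 62.29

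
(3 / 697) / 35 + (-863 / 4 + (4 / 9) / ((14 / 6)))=-63102859 / 292740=-215.56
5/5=1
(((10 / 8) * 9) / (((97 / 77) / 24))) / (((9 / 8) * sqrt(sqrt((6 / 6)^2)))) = 18480 / 97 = 190.52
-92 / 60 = -23 / 15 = -1.53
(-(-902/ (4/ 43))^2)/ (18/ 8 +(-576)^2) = -376088449/ 1327113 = -283.39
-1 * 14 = -14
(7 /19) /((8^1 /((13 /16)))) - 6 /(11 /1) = -13591 /26752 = -0.51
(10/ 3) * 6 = 20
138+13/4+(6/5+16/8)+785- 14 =18309/20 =915.45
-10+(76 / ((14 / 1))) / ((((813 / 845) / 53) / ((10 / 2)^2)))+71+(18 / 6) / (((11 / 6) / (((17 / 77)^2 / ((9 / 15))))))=399640207327 / 53023047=7537.10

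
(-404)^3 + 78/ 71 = -4681687666/ 71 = -65939262.90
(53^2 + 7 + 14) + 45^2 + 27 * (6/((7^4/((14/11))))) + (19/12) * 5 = 220177303/45276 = 4863.00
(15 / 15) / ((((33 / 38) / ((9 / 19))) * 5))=6 / 55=0.11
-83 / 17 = -4.88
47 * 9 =423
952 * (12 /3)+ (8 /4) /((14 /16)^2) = 186720 /49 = 3810.61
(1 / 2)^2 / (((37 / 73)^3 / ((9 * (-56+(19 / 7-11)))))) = -787759425 / 709142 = -1110.86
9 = 9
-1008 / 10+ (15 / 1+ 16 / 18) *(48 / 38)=-23008 / 285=-80.73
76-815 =-739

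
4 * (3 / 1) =12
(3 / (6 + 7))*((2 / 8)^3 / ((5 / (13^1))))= 3 / 320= 0.01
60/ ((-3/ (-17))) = 340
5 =5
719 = 719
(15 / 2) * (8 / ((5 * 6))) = 2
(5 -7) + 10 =8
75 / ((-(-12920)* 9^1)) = 0.00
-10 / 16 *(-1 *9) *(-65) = -2925 / 8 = -365.62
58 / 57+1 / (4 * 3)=251 / 228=1.10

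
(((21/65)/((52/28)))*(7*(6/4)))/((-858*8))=-1029/3866720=-0.00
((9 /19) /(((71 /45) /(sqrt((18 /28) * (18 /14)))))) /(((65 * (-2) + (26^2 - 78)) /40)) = 2025 * sqrt(2) /122759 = 0.02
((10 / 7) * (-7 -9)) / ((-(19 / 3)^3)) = 4320 / 48013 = 0.09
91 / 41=2.22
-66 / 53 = -1.25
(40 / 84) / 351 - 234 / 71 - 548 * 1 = -288514972 / 523341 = -551.29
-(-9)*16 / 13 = 144 / 13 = 11.08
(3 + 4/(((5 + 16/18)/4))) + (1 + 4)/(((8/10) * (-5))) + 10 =3067/212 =14.47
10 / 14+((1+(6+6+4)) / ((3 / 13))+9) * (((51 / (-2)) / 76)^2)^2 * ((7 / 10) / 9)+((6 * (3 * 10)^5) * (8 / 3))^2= 706049122015641603716822797 / 4670704640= 151165440000000000.80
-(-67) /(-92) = -67 /92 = -0.73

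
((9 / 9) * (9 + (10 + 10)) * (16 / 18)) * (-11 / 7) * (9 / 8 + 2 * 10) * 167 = -9003137 / 63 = -142906.94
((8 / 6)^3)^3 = 262144 / 19683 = 13.32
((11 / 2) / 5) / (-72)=-11 / 720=-0.02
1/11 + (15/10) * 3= 101/22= 4.59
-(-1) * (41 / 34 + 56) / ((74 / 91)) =176995 / 2516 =70.35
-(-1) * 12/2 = 6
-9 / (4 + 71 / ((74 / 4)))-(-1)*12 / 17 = -2181 / 4930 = -0.44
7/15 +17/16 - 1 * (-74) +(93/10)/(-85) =1538563/20400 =75.42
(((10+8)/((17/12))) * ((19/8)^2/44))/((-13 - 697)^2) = 9747/3016534400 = 0.00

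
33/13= 2.54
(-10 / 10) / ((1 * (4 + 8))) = -1 / 12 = -0.08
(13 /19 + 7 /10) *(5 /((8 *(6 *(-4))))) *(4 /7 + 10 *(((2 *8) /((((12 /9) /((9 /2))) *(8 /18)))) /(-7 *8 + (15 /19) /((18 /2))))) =124145731 /162766464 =0.76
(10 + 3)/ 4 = 13/ 4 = 3.25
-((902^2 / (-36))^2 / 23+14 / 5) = -206859860087 / 9315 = -22207177.68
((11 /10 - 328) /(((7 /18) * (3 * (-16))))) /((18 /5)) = 467 /96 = 4.86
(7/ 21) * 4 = 4/ 3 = 1.33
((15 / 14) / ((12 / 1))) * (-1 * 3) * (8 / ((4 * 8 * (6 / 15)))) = -75 / 448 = -0.17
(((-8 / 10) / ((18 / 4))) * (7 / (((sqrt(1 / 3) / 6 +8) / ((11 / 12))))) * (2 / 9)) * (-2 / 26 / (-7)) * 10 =-2816 / 808587 +176 * sqrt(3) / 7277283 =-0.00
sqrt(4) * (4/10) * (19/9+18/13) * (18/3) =3272/195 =16.78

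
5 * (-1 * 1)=-5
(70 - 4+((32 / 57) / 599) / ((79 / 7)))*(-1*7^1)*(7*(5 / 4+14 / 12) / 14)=-558.25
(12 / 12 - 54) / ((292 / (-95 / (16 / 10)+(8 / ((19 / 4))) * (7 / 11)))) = 10.58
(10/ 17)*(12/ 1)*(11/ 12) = 110/ 17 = 6.47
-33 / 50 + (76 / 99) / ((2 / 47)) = 86033 / 4950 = 17.38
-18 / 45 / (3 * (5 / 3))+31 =773 / 25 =30.92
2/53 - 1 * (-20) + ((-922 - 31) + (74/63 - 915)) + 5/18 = -4110331/2226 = -1846.51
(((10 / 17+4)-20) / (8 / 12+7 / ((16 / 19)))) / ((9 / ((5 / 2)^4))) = -163750 / 21981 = -7.45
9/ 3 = 3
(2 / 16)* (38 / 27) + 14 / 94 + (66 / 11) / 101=197005 / 512676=0.38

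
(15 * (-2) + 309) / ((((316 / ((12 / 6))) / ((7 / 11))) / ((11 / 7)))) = 279 / 158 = 1.77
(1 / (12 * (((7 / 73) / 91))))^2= 900601 / 144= 6254.17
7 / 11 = 0.64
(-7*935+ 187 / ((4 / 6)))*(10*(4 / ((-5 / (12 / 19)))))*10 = 6013920 / 19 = 316522.11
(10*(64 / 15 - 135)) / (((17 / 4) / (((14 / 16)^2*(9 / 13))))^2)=-127125747 / 6251648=-20.33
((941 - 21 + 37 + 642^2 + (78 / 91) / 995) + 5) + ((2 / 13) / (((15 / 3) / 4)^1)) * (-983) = 37395539196 / 90545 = 413005.02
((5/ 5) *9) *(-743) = -6687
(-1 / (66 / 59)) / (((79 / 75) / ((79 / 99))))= -1475 / 2178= -0.68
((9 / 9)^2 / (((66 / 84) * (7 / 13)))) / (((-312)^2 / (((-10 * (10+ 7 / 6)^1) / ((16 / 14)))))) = -2345 / 988416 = -0.00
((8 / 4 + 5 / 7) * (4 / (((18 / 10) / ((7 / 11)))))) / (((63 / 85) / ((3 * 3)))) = 46.61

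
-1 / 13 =-0.08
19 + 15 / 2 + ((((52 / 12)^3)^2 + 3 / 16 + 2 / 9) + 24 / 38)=1473453529 / 221616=6648.68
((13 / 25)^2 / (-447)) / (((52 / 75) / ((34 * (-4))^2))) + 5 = -41487 / 3725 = -11.14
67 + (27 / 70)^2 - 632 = -2767771 / 4900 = -564.85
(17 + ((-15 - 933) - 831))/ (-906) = 881/ 453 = 1.94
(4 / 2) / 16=1 / 8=0.12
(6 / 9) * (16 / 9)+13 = 383 / 27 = 14.19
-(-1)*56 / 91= 8 / 13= 0.62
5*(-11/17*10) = -32.35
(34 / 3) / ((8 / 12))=17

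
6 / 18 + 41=124 / 3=41.33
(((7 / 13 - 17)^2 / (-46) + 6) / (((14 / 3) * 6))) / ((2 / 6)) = 318 / 27209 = 0.01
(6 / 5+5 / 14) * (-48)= -2616 / 35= -74.74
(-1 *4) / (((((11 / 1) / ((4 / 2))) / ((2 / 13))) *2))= -8 / 143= -0.06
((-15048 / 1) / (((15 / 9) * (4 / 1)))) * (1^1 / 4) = -5643 / 10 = -564.30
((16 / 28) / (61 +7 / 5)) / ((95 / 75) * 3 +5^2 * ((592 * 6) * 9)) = 25 / 2181826374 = 0.00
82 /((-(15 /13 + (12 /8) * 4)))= -1066 /93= -11.46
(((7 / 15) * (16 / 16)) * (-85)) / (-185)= 119 / 555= 0.21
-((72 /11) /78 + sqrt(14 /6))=-sqrt(21) /3 - 12 /143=-1.61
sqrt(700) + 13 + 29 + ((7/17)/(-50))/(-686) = 10 * sqrt(7) + 3498601/83300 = 68.46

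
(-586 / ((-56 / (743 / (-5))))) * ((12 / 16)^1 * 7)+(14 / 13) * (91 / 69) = -45055853 / 5520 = -8162.29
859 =859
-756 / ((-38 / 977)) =369306 / 19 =19437.16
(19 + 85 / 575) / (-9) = -734 / 345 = -2.13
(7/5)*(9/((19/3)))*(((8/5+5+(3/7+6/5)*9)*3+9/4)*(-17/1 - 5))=-2745171/950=-2889.65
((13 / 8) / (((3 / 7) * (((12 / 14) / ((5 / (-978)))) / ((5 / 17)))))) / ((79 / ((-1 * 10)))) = 79625 / 94568688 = 0.00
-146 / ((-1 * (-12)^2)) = 73 / 72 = 1.01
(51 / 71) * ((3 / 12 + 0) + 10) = 2091 / 284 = 7.36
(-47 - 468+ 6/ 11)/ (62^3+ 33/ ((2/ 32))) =-5659/ 2627416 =-0.00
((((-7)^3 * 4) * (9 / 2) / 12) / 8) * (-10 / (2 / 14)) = 36015 / 8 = 4501.88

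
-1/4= -0.25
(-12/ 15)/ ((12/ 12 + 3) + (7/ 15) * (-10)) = 6/ 5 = 1.20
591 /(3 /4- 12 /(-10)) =3940 /13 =303.08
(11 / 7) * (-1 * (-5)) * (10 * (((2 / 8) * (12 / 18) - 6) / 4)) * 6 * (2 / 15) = -91.67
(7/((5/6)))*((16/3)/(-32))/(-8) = 7/40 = 0.18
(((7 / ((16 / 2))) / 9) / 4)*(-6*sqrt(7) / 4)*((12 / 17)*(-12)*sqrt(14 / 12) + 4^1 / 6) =-7*sqrt(7) / 288 + 49*sqrt(6) / 136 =0.82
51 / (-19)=-51 / 19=-2.68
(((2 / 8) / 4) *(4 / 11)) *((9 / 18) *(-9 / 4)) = -9 / 352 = -0.03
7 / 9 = 0.78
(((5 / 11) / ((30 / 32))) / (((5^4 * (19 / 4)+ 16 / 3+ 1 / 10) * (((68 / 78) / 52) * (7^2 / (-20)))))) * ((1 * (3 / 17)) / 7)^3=-13478400 / 211960143284659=-0.00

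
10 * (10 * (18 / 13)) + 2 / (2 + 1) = 5426 / 39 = 139.13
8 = 8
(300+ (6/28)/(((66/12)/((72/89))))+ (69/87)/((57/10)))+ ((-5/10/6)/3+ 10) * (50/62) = 1298814595861/4214019348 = 308.21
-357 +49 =-308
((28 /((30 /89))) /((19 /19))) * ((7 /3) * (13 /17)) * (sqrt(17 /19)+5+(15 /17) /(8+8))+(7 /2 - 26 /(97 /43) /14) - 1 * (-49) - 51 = 113386 * sqrt(323) /14535+10595561701 /14128632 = 890.13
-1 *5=-5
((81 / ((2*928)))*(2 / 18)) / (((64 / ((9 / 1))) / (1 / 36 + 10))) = 3249 / 475136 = 0.01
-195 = -195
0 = 0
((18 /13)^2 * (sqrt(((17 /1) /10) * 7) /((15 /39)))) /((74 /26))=6.04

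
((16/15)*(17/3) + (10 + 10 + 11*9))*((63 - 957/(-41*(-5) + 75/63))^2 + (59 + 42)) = 369960569995423/843700500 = 438497.51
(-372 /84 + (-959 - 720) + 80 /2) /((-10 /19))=109288 /35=3122.51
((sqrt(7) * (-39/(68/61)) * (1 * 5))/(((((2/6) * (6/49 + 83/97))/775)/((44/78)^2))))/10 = -27188467075 * sqrt(7)/2054858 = -35006.76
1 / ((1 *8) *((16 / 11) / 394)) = 2167 / 64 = 33.86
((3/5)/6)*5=1/2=0.50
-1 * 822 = -822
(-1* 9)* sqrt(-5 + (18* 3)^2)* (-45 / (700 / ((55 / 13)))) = 891* sqrt(2911) / 364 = 132.07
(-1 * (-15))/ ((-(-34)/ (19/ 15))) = 19/ 34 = 0.56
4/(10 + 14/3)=3/11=0.27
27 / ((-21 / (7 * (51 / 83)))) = -459 / 83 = -5.53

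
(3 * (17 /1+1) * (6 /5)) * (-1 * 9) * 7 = -20412 /5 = -4082.40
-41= -41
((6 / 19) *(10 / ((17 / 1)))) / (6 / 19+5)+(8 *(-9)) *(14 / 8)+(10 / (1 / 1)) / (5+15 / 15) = -640261 / 5151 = -124.30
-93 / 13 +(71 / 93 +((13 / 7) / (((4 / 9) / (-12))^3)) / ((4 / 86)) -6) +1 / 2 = -6651291415 / 8463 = -785925.96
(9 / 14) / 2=9 / 28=0.32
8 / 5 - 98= -482 / 5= -96.40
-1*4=-4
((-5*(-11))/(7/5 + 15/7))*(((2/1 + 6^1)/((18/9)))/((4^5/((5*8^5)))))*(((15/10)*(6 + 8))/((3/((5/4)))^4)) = 6288.74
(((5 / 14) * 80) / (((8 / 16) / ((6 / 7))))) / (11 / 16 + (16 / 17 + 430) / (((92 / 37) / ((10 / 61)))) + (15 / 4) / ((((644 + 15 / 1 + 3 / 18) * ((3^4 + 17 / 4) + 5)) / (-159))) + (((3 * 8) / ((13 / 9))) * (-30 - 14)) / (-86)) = 1.30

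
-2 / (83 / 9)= -18 / 83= -0.22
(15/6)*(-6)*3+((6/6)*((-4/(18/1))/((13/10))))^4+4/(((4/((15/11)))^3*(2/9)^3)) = -30.56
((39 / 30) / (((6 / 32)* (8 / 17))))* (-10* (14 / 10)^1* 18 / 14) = -1326 / 5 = -265.20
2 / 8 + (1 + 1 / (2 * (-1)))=3 / 4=0.75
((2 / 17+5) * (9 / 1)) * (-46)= -36018 / 17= -2118.71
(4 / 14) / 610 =1 / 2135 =0.00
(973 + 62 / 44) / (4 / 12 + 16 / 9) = 192933 / 418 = 461.56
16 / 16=1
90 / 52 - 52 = -1307 / 26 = -50.27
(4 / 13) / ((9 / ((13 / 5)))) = 4 / 45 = 0.09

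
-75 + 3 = -72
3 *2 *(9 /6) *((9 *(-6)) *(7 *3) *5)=-51030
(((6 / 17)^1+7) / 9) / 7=125 / 1071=0.12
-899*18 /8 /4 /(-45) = 899 /80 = 11.24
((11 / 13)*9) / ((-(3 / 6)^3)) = -792 / 13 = -60.92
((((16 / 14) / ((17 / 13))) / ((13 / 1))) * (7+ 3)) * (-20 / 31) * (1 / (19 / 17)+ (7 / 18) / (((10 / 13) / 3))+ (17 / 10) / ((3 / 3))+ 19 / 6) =-663760 / 210273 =-3.16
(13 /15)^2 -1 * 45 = -9956 /225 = -44.25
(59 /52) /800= 59 /41600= 0.00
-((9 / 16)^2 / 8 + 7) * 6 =-43251 / 1024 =-42.24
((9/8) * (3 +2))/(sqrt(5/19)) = 9 * sqrt(95)/8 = 10.97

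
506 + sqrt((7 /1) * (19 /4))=sqrt(133) /2 + 506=511.77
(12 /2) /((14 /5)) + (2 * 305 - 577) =35.14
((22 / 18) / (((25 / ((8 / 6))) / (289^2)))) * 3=3674924 / 225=16333.00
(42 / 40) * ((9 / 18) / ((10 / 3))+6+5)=4683 / 400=11.71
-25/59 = -0.42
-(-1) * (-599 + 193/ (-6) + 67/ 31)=-629.01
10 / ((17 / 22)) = 220 / 17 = 12.94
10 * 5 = 50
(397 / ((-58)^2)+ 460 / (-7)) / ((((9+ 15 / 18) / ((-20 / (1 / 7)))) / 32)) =1482874560 / 49619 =29885.22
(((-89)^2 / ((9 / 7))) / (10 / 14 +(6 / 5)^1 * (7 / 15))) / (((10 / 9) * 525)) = 8.29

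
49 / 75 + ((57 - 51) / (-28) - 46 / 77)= -1829 / 11550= -0.16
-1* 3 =-3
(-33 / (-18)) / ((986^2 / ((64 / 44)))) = 2 / 729147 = 0.00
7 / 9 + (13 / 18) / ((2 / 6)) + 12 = 269 / 18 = 14.94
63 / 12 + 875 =880.25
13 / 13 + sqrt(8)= 1 + 2*sqrt(2)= 3.83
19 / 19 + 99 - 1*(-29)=129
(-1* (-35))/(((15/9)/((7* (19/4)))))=2793/4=698.25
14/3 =4.67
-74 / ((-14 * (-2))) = -37 / 14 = -2.64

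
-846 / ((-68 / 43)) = 18189 / 34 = 534.97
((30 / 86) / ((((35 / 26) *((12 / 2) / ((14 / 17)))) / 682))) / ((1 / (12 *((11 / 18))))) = 390104 / 2193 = 177.89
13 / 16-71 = -1123 / 16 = -70.19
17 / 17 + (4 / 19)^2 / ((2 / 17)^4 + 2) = 1.02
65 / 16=4.06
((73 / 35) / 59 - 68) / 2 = -140347 / 4130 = -33.98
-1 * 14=-14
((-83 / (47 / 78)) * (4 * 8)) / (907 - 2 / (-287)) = -59457216 / 12234617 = -4.86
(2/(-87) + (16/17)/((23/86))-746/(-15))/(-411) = -3017848/23301645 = -0.13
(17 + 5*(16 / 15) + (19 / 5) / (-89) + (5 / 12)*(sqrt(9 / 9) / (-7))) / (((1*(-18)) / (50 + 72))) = -50690939 / 336420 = -150.68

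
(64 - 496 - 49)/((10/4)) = -962/5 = -192.40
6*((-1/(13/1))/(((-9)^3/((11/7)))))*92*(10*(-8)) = -161920/22113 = -7.32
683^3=318611987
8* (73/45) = 584/45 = 12.98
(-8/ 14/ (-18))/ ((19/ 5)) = 10/ 1197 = 0.01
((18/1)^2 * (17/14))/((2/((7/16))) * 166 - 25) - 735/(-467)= 10839/5137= 2.11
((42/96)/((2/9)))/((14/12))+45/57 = 753/304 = 2.48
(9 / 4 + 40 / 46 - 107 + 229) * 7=80577 / 92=875.84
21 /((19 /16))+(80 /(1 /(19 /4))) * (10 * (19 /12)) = 343958 /57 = 6034.35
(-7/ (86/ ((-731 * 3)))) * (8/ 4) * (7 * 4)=9996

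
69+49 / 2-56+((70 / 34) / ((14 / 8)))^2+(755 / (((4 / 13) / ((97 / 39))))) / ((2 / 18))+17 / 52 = 206505237 / 3757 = 54965.46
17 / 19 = 0.89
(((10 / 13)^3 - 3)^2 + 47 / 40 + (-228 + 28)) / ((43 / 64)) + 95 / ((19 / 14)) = -224454450446 / 1037763935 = -216.29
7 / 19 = 0.37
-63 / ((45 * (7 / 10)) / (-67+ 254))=-374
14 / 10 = 7 / 5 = 1.40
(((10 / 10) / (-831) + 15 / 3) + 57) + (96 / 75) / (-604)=194485127 / 3137025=62.00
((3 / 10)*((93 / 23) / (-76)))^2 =77841 / 305550400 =0.00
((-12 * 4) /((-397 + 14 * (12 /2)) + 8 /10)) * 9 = 2160 /1561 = 1.38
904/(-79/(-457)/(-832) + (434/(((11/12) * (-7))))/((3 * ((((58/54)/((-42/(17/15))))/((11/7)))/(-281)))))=-169455190528/64387831811107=-0.00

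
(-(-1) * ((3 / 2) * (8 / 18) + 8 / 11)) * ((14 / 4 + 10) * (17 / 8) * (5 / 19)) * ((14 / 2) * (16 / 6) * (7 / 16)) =287385 / 3344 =85.94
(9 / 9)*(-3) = -3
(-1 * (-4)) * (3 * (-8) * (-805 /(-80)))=-966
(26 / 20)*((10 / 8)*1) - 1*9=-59 / 8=-7.38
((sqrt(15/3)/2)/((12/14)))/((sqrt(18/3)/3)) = 7 * sqrt(30)/24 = 1.60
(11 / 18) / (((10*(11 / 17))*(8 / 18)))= 17 / 80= 0.21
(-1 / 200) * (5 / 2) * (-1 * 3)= 3 / 80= 0.04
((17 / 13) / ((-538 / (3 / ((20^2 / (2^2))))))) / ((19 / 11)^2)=-6171 / 252483400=-0.00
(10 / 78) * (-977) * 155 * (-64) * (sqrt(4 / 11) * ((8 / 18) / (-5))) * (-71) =5504965120 * sqrt(11) / 3861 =4728801.81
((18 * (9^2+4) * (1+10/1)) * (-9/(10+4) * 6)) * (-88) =39988080/7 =5712582.86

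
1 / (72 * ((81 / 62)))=31 / 2916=0.01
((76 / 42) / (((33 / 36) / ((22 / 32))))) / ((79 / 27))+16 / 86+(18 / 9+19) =1029625 / 47558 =21.65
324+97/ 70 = 22777/ 70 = 325.39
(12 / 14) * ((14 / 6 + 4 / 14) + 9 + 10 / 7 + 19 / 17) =10114 / 833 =12.14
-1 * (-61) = 61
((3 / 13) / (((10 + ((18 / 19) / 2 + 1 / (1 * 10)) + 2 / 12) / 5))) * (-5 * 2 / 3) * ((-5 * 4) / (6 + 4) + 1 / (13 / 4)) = 0.61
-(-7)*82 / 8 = 287 / 4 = 71.75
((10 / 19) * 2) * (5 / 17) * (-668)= -66800 / 323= -206.81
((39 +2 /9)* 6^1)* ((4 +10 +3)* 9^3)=2916486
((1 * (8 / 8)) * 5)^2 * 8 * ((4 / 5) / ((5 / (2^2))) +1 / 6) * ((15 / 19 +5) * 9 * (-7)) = -58844.21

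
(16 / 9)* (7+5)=64 / 3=21.33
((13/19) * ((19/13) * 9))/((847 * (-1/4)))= -0.04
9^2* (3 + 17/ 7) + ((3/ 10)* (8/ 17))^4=160673668902/ 365404375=439.71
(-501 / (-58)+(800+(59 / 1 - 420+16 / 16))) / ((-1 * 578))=-26021 / 33524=-0.78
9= 9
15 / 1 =15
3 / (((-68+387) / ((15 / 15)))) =3 / 319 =0.01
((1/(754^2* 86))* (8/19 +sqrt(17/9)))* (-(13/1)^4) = -0.00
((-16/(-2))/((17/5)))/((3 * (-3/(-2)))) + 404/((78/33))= 341006/1989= 171.45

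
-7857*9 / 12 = -23571 / 4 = -5892.75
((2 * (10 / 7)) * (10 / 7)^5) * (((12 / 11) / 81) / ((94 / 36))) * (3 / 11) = 16000000 / 669069863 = 0.02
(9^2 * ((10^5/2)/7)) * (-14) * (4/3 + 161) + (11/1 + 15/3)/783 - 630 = -1029567193274/783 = -1314900629.98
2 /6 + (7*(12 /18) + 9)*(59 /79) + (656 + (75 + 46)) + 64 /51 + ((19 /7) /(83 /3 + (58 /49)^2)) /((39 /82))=8652421526551 /10966434375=788.99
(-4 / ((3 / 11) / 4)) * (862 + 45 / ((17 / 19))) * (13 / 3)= -35484592 / 153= -231925.44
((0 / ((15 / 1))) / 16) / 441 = 0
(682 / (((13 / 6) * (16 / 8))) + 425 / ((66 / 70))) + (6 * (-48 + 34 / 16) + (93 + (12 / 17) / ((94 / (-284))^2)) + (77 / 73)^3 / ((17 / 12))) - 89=8627716913455427 / 25068624268116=344.16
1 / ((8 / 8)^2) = 1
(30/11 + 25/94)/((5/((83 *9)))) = 462393/1034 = 447.19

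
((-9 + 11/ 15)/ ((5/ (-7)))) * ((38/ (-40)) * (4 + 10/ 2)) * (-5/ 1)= 12369/ 25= 494.76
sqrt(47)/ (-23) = -sqrt(47)/ 23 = -0.30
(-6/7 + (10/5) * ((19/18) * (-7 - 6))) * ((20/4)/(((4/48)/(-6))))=71320/7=10188.57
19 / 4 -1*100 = -381 / 4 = -95.25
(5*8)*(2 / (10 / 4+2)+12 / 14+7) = 20920 / 63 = 332.06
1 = 1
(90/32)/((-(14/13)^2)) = -7605/3136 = -2.43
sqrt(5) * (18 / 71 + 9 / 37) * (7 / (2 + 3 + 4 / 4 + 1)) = 1305 * sqrt(5) / 2627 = 1.11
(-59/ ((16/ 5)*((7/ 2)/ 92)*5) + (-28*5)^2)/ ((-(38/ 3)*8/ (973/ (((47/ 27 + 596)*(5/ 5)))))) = -3074191137/ 9812512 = -313.29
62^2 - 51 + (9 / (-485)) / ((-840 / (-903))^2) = 2943351359 / 776000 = 3792.98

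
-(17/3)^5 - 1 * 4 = -1420829/243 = -5847.03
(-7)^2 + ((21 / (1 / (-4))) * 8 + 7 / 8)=-4977 / 8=-622.12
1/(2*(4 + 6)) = 1/20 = 0.05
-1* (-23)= 23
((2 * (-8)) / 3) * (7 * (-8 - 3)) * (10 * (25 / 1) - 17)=95685.33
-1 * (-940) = 940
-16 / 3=-5.33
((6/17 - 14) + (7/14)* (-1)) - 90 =-3541/34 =-104.15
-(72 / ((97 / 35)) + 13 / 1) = -3781 / 97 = -38.98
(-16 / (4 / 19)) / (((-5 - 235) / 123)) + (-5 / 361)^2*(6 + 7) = 101526559 / 2606420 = 38.95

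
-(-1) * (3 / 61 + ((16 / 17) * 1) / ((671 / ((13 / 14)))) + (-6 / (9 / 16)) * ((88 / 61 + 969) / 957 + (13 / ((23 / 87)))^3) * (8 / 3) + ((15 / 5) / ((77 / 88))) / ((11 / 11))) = -2572881423044732545 / 760702339089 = -3382244.66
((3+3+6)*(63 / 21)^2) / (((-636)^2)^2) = 1 / 1514972352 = 0.00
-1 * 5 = -5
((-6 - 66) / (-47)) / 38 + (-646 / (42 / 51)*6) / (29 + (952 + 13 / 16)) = -4.75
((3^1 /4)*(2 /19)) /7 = 3 /266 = 0.01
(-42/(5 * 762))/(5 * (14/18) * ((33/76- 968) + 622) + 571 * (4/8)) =0.00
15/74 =0.20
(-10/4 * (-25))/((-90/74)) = -925/18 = -51.39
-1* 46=-46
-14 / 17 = -0.82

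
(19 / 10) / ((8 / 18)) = 171 / 40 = 4.28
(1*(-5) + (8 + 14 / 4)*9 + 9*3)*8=1004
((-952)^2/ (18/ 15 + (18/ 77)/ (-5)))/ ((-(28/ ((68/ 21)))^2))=-73498480/ 6993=-10510.29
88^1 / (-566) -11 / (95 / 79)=-9.30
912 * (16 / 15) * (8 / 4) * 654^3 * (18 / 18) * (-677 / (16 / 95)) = -2187656311769856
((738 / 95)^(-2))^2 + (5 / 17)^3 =37479802762625 / 1457378007133968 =0.03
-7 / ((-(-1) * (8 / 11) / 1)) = -9.62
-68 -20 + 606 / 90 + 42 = -589 / 15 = -39.27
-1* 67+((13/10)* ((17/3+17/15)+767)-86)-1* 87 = 38297/50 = 765.94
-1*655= -655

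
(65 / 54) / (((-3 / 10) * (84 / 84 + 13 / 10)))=-3250 / 1863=-1.74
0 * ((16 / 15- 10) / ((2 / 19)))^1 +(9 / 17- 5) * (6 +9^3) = -55860 / 17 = -3285.88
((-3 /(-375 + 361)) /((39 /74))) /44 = 37 /4004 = 0.01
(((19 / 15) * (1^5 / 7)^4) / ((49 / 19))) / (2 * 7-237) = -361 / 393535905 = -0.00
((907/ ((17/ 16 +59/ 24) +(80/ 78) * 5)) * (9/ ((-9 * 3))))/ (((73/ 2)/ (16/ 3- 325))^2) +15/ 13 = -1288327275931/ 480713103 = -2680.03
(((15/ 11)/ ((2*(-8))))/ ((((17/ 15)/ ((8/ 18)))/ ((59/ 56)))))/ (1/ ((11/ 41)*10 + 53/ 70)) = -2912535/ 24043712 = -0.12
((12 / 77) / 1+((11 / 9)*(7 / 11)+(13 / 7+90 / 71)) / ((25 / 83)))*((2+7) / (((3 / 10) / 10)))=64516112 / 16401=3933.67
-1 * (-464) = 464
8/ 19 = 0.42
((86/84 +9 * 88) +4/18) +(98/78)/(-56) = 793.22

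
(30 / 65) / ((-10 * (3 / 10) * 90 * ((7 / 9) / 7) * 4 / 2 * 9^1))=-1 / 1170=-0.00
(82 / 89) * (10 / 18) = 410 / 801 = 0.51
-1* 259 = -259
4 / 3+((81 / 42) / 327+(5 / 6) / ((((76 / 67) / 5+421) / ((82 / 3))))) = 2700252673 / 1938018474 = 1.39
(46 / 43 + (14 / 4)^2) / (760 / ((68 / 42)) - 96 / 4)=38947 / 1302384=0.03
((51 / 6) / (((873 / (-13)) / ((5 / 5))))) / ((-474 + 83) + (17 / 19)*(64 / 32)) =247 / 759510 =0.00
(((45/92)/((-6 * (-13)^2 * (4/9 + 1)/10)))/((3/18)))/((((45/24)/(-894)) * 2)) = 241380/50531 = 4.78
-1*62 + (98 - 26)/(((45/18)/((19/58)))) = -7622/145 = -52.57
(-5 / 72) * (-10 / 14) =25 / 504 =0.05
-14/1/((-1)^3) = 14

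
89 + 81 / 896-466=-337711 / 896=-376.91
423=423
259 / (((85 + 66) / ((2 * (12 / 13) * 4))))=24864 / 1963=12.67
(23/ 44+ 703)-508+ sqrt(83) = sqrt(83)+ 8603/ 44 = 204.63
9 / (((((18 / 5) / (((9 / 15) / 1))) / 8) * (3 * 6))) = 2 / 3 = 0.67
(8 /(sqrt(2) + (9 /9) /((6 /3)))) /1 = -16 /7 + 32 * sqrt(2) /7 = 4.18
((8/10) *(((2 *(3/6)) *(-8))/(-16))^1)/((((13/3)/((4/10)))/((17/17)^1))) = 12/325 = 0.04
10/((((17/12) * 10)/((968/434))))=5808/3689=1.57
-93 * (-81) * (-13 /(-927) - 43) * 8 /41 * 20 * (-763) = 964174021.80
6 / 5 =1.20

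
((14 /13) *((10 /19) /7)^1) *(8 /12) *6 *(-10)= -800 /247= -3.24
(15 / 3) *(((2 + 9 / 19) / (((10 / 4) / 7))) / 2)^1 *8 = 2632 / 19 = 138.53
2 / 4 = 1 / 2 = 0.50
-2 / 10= -1 / 5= -0.20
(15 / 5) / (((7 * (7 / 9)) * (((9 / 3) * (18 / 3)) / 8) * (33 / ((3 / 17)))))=0.00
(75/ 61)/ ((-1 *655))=-15/ 7991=-0.00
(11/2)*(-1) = -11/2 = -5.50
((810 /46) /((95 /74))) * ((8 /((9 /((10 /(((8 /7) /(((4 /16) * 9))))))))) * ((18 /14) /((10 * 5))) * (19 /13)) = 26973 /2990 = 9.02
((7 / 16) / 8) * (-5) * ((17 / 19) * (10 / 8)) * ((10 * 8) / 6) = -14875 / 3648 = -4.08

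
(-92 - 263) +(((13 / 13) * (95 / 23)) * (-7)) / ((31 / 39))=-279050 / 713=-391.37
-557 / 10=-55.70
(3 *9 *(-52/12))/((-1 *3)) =39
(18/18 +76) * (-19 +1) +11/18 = -24937/18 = -1385.39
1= 1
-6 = -6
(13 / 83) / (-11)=-13 / 913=-0.01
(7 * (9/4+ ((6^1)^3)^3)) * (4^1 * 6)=1693053306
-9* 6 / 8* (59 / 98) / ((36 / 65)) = -11505 / 1568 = -7.34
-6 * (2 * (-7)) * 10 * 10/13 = 8400/13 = 646.15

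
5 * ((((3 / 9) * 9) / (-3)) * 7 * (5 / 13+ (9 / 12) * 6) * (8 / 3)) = -17780 / 39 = -455.90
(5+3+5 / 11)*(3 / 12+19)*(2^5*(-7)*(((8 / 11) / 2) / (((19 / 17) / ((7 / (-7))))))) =2479008 / 209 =11861.28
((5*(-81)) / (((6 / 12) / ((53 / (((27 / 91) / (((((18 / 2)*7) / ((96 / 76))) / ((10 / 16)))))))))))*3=-34638786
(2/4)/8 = 1/16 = 0.06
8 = 8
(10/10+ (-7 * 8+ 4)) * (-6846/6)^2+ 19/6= -398375567/6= -66395927.83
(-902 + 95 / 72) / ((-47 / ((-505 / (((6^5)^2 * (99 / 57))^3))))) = -224623641955 / 26884978004965518006744942379008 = -0.00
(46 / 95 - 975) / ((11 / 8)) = -740632 / 1045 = -708.74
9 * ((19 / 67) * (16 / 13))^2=831744 / 758641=1.10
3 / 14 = 0.21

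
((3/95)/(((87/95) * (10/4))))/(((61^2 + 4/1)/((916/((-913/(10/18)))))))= -1832/887641425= -0.00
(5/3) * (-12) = -20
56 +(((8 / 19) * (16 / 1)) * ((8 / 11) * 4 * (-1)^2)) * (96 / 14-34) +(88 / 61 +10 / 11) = -2224482 / 4697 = -473.60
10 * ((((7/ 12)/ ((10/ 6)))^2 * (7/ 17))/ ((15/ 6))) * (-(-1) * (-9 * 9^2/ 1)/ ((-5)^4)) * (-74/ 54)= 342657/ 1062500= 0.32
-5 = -5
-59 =-59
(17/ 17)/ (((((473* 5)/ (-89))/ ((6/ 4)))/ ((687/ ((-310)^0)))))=-183429/ 4730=-38.78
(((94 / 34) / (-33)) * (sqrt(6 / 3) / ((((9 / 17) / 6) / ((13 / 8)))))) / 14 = -611 * sqrt(2) / 5544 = -0.16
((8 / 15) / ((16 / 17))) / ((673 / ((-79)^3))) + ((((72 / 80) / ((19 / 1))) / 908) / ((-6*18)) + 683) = 373202647183 / 1393271520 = 267.86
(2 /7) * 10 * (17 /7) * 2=680 /49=13.88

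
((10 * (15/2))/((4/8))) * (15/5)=450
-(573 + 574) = -1147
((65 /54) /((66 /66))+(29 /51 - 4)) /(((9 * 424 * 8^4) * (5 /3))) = -409 /4782882816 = -0.00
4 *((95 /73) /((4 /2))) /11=190 /803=0.24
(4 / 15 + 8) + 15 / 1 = 349 / 15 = 23.27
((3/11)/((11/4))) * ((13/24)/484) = 0.00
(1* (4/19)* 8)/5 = 32/95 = 0.34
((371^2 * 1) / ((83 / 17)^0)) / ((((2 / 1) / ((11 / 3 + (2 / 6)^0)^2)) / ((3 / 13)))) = 13488818 / 39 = 345867.13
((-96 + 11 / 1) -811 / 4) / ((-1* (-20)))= -1151 / 80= -14.39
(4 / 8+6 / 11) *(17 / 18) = 391 / 396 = 0.99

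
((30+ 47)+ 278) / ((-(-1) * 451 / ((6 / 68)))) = 1065 / 15334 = 0.07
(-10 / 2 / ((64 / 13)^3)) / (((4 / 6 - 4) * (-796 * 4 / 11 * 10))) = -72501 / 16693329920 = -0.00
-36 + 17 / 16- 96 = -2095 / 16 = -130.94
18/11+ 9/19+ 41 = 9010/209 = 43.11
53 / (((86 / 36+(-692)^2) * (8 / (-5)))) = -477 / 6895676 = -0.00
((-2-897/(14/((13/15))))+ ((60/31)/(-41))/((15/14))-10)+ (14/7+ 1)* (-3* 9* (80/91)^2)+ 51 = -8333158461/105251510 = -79.17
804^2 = 646416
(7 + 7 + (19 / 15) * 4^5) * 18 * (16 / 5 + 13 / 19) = 43540524 / 475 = 91664.26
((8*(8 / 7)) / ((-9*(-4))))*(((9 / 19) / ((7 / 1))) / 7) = 16 / 6517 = 0.00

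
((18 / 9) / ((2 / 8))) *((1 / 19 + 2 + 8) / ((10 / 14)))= 10696 / 95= 112.59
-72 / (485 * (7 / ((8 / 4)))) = -144 / 3395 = -0.04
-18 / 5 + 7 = 17 / 5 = 3.40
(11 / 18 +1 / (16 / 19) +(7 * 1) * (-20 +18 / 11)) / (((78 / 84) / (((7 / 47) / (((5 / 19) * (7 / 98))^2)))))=-174017005687 / 3024450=-57536.74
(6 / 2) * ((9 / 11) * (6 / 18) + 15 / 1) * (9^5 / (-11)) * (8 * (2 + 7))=-2142770112 / 121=-17708843.90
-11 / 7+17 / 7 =6 / 7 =0.86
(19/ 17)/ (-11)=-19/ 187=-0.10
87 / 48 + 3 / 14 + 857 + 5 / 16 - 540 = 319.34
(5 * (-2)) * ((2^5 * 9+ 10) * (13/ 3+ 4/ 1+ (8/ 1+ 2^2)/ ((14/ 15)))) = -1326100/ 21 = -63147.62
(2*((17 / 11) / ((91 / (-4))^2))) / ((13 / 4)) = 2176 / 1184183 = 0.00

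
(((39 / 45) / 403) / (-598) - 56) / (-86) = 15571921 / 23914020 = 0.65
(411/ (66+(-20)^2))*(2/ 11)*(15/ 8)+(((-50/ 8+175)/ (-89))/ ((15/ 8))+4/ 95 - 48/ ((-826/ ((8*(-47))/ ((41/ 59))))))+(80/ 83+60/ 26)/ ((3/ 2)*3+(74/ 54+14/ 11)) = -7210128041505227999/ 227786812965191480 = -31.65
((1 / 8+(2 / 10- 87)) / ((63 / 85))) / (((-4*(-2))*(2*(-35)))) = 58939 / 282240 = 0.21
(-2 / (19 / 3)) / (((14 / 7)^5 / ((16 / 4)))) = -3 / 76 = -0.04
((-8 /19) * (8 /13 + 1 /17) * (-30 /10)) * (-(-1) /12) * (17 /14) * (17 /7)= 2533 /12103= 0.21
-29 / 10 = -2.90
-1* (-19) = 19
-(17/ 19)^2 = -289/ 361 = -0.80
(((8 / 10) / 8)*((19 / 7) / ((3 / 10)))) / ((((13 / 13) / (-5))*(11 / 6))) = -190 / 77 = -2.47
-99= -99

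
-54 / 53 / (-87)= 18 / 1537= 0.01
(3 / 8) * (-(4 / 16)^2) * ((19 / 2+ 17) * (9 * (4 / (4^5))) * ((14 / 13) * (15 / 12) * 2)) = -50085 / 851968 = -0.06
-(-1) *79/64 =79/64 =1.23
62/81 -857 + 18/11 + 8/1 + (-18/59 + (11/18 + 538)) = -32413223/105138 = -308.29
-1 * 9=-9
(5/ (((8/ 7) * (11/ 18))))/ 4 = 315/ 176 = 1.79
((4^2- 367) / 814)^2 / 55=123201 / 36442780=0.00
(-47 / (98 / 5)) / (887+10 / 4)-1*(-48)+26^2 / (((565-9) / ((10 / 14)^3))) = 4108587104 / 84817383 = 48.44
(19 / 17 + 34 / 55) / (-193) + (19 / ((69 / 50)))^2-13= 151684009082 / 859146255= 176.55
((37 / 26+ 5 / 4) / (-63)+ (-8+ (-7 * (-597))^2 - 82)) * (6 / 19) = 57211903337 / 10374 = 5514931.88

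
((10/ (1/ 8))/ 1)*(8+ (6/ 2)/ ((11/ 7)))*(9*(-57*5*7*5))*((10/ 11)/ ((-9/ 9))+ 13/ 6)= -10829259000/ 121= -89498008.26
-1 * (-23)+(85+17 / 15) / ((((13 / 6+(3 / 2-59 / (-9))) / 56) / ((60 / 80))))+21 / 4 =175787 / 460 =382.15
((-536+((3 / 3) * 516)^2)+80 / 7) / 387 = 206680 / 301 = 686.64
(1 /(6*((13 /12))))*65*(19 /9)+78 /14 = 1681 /63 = 26.68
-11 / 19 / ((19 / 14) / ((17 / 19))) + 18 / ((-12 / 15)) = -313891 / 13718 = -22.88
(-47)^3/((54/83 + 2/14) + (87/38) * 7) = -48770302/7901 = -6172.67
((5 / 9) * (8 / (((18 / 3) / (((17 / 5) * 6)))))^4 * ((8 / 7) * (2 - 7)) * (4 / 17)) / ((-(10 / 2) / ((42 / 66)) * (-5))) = -643956736 / 61875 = -10407.38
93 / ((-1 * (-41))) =93 / 41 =2.27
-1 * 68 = -68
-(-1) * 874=874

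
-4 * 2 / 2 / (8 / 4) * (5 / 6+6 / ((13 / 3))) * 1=-173 / 39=-4.44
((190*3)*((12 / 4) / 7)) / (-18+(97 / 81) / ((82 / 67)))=-11357820 / 791399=-14.35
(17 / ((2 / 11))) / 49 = 187 / 98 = 1.91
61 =61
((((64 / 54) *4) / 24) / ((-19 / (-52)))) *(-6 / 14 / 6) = -416 / 10773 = -0.04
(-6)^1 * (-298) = 1788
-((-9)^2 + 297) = -378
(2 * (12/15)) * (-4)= -32/5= -6.40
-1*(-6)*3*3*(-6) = -324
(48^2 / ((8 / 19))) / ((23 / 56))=306432 / 23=13323.13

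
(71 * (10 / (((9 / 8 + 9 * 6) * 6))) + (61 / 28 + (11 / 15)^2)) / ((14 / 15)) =643373 / 123480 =5.21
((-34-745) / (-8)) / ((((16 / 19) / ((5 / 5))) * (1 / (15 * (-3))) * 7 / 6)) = -1998135 / 448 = -4460.12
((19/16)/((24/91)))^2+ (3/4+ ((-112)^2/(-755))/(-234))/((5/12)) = 160965468211/7236403200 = 22.24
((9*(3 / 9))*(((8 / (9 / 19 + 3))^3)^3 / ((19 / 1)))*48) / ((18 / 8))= 284936905588473856 / 46411484401953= 6139.36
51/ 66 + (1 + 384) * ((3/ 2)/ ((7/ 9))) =8176/ 11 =743.27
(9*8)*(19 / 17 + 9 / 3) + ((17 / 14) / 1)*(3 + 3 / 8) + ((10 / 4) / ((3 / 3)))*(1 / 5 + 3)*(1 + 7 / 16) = 594179 / 1904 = 312.07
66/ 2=33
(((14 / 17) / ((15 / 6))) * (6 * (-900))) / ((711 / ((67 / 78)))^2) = -1256920 / 484120611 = -0.00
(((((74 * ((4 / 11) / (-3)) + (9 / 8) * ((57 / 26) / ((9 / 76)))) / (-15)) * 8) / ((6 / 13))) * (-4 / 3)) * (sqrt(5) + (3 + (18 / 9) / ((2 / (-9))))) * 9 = -162776 / 165 + 81388 * sqrt(5) / 495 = -618.87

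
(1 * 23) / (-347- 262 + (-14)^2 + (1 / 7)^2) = -1127 / 20236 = -0.06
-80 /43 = -1.86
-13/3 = -4.33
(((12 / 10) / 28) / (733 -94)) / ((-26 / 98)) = -7 / 27690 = -0.00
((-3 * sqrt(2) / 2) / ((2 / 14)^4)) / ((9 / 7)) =-16807 * sqrt(2) / 6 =-3961.45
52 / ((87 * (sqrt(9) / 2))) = 104 / 261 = 0.40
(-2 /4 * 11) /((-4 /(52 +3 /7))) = 72.09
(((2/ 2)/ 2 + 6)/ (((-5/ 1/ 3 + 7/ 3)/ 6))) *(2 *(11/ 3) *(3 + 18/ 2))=5148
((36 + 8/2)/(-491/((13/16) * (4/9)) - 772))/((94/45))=-2925/325616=-0.01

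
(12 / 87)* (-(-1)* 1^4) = 4 / 29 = 0.14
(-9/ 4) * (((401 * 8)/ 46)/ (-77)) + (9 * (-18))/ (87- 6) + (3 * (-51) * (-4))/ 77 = 14143/ 1771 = 7.99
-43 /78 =-0.55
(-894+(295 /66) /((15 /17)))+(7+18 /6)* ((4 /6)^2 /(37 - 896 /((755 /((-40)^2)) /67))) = -3380191902757 /3802521294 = -888.93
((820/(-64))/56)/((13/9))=-0.16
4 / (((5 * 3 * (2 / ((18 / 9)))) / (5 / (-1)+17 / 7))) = -0.69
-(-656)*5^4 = 410000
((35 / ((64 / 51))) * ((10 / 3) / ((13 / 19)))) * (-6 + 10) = 56525 / 104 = 543.51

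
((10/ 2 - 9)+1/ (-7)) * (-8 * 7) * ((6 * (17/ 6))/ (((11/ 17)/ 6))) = 36571.64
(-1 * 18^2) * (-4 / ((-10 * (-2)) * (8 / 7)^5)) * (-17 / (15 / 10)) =-7714413 / 20480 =-376.68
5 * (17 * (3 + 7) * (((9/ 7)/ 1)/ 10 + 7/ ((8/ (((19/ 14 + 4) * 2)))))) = 226185/ 28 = 8078.04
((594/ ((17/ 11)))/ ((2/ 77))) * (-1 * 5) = -1257795/ 17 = -73987.94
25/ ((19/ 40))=1000/ 19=52.63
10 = 10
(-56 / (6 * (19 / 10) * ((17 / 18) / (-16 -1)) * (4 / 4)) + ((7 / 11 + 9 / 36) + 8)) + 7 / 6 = 246973 / 2508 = 98.47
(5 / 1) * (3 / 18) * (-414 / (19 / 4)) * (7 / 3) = -3220 / 19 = -169.47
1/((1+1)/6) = 3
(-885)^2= 783225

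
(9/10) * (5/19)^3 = 0.02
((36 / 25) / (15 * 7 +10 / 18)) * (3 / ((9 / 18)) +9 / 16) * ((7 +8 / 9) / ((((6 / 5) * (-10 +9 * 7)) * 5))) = 4473 / 2014000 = 0.00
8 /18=4 /9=0.44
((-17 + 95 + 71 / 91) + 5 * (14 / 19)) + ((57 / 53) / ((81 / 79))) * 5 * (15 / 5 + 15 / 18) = 1522651801 / 14845194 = 102.57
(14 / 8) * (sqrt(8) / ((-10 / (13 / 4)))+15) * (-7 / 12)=-245 / 16+637 * sqrt(2) / 960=-14.37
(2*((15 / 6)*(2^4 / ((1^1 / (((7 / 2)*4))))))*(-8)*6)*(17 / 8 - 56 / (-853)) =-100457280 / 853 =-117769.38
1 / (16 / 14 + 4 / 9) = 63 / 100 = 0.63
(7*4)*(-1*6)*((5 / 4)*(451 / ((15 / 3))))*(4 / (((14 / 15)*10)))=-8118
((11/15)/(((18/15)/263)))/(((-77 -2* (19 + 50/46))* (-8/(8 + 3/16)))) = 792419/564480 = 1.40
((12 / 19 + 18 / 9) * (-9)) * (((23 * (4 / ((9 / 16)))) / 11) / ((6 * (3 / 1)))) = -19.56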